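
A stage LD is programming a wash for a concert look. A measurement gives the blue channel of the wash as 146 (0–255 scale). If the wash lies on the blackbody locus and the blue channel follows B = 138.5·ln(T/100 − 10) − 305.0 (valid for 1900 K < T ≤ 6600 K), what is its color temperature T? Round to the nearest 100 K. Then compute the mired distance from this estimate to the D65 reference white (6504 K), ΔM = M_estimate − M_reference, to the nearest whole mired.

+124 mireds

ln(t − 10) = (146 + 305.0) / 138.5 = 3.2563.
t − 10 = e^3.2563 = 25.954, so t = 35.954.
T = 100·t = 3595 K → 3600 K to the nearest 100 K.
M_estimate = 10⁶/3600 = 277.78; M_reference = 10⁶/6504 = 153.75.
ΔM = 277.78 − 153.75 = 124.03 → +124 mireds.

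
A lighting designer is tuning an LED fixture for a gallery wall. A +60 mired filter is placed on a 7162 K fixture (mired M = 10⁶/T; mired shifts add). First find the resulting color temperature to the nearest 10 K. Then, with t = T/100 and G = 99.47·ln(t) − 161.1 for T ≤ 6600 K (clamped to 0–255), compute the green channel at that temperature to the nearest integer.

M_in = 10⁶/7162 = 139.63; M_out = 139.63 + (+60) = 199.63.
T_out = 10⁶/199.63 = 5009.4 K → 5010 K; t = 50.1.
G = 99.47·ln 50.1 − 161.1 = 99.47·3.9140 − 161.1 = 228.228.
Rounded: 228.

228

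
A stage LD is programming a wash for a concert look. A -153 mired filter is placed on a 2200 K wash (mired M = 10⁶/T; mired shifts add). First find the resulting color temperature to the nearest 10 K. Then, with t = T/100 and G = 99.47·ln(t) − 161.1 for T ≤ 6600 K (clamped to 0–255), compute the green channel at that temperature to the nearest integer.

M_in = 10⁶/2200 = 454.55; M_out = 454.55 + (-153) = 301.55.
T_out = 10⁶/301.55 = 3316.2 K → 3320 K; t = 33.2.
G = 99.47·ln 33.2 − 161.1 = 99.47·3.5025 − 161.1 = 187.299.
Rounded: 187.

187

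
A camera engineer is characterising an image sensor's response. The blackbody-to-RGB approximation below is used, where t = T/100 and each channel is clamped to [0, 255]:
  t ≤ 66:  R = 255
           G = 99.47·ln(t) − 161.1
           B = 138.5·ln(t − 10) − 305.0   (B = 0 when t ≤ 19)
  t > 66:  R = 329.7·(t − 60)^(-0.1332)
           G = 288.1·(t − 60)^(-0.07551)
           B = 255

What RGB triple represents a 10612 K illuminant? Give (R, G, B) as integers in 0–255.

t = 10612/100 = 106.12; the t > 66 branch applies.
R = 329.7·(106.12 − 60)^(-0.1332) = 329.7·46.12^(-0.1332) = 329.7·0.60030 = 197.920.
G = 288.1·(106.12 − 60)^(-0.07551) = 288.1·46.12^(-0.07551) = 288.1·0.74879 = 215.726.
B = 255 by definition for t > 66.
Rounded: (198, 216, 255).

(198, 216, 255)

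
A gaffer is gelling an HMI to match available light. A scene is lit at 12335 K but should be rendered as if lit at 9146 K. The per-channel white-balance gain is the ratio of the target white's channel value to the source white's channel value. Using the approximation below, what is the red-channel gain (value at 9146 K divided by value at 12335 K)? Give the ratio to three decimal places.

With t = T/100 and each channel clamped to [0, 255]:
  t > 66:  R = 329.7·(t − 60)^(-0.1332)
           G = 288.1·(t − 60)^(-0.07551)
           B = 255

At 12335 K (t = 123.35):
  R = 329.7·(123.35 − 60)^(-0.1332) = 329.7·63.35^(-0.1332) = 329.7·0.57545 = 189.726.
At 9146 K (t = 91.46):
  R = 329.7·(91.46 − 60)^(-0.1332) = 329.7·31.46^(-0.1332) = 329.7·0.63168 = 208.266.
Gain = 208.266 / 189.726 = 1.0977 → 1.098.

1.098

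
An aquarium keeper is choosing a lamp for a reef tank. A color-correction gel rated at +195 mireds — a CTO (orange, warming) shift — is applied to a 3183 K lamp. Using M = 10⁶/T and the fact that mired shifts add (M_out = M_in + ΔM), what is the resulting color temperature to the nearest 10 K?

1960 K

M_in = 10⁶/3183 = 314.17 mireds.
M_out = 314.17 + (+195) = 509.17 mireds.
T_out = 10⁶/509.17 = 1964.0 K → 1960 K.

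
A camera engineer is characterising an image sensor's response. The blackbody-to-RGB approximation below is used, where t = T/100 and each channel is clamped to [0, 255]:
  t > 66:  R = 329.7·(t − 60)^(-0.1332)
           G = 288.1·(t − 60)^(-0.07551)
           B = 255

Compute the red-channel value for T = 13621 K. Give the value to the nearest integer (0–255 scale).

185

t = 13621/100 = 136.21; the t > 66 branch applies.
R = 329.7·(136.21 − 60)^(-0.1332) = 329.7·76.21^(-0.1332) = 329.7·0.56146 = 185.112.
Rounded: 185.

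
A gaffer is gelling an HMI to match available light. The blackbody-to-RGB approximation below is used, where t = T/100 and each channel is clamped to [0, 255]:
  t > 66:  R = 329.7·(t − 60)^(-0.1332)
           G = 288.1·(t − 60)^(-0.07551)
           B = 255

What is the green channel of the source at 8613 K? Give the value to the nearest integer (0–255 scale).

225

t = 8613/100 = 86.13; the t > 66 branch applies.
G = 288.1·(86.13 − 60)^(-0.07551) = 288.1·26.13^(-0.07551) = 288.1·0.78161 = 225.183.
Rounded: 225.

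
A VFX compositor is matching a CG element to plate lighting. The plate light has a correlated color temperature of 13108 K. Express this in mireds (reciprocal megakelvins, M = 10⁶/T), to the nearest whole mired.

M = 10⁶ / 13108 = 76.289 → 76 mireds.

76 mireds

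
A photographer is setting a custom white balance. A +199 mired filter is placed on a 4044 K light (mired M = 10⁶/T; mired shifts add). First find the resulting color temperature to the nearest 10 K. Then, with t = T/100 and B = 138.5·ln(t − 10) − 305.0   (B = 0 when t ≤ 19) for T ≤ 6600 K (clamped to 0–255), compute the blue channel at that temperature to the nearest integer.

M_in = 10⁶/4044 = 247.28; M_out = 247.28 + (+199) = 446.28.
T_out = 10⁶/446.28 = 2240.7 K → 2240 K; t = 22.4.
B = 138.5·ln(22.4 − 10) − 305.0 = 138.5·ln 12.4 − 305.0 = 138.5·2.5177 − 305.0 = 43.701.
Rounded: 44.

44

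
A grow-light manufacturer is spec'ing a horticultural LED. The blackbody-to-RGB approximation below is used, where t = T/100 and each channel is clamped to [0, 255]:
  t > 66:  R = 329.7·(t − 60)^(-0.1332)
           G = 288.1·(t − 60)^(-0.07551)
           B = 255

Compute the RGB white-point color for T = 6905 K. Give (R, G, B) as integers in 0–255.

(246, 244, 255)

t = 6905/100 = 69.05; the t > 66 branch applies.
R = 329.7·(69.05 − 60)^(-0.1332) = 329.7·9.05^(-0.1332) = 329.7·0.74572 = 245.863.
G = 288.1·(69.05 − 60)^(-0.07551) = 288.1·9.05^(-0.07551) = 288.1·0.84677 = 243.953.
B = 255 by definition for t > 66.
Rounded: (246, 244, 255).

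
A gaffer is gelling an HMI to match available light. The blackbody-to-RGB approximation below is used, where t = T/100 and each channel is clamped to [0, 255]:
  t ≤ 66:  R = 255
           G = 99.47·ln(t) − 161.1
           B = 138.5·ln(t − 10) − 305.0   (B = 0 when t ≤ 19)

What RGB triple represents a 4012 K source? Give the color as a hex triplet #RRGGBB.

#FFCEA7

t = 4012/100 = 40.12; the t ≤ 66 branch applies.
R = 255 by definition for t ≤ 66.
G = 99.47·ln 40.12 − 161.1 = 99.47·3.6919 − 161.1 = 206.131.
B = 138.5·ln(40.12 − 10) − 305.0 = 138.5·ln 30.12 − 305.0 = 138.5·3.4052 − 305.0 = 166.619.
Rounded: (255, 206, 167).
In hex: #FFCEA7.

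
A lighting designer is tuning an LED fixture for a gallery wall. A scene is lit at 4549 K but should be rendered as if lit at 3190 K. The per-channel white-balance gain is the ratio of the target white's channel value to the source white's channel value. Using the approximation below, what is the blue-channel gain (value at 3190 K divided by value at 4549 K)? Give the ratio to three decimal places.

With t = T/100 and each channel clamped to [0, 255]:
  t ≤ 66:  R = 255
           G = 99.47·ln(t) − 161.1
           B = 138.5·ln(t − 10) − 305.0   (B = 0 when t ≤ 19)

0.647

At 4549 K (t = 45.49):
  B = 138.5·ln(45.49 − 10) − 305.0 = 138.5·ln 35.49 − 305.0 = 138.5·3.5693 − 305.0 = 189.341.
At 3190 K (t = 31.9):
  B = 138.5·ln(31.9 − 10) − 305.0 = 138.5·ln 21.9 − 305.0 = 138.5·3.0865 − 305.0 = 122.478.
Gain = 122.478 / 189.341 = 0.6469 → 0.647.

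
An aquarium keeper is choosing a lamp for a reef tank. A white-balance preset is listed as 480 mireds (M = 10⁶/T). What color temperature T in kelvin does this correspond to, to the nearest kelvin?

2083 K

T = 10⁶ / 480 = 2083.33 K → 2083 K.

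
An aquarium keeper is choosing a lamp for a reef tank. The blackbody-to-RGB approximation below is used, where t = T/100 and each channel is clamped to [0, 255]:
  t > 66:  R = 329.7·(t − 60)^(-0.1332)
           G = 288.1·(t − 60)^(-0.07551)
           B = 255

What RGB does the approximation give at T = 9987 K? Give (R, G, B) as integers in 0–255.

(202, 218, 255)

t = 9987/100 = 99.87; the t > 66 branch applies.
R = 329.7·(99.87 − 60)^(-0.1332) = 329.7·39.87^(-0.1332) = 329.7·0.61206 = 201.796.
G = 288.1·(99.87 − 60)^(-0.07551) = 288.1·39.87^(-0.07551) = 288.1·0.75707 = 218.111.
B = 255 by definition for t > 66.
Rounded: (202, 218, 255).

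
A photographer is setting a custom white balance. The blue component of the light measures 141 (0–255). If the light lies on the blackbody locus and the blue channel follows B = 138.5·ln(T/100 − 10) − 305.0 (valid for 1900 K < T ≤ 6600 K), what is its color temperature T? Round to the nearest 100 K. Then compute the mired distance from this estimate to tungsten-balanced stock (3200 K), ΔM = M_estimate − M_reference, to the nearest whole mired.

ln(t − 10) = (141 + 305.0) / 138.5 = 3.2202.
t − 10 = e^3.2202 = 25.034, so t = 35.034.
T = 100·t = 3503 K → 3500 K to the nearest 100 K.
M_estimate = 10⁶/3500 = 285.71; M_reference = 10⁶/3200 = 312.50.
ΔM = 285.71 − 312.50 = -26.79 → -27 mireds.

-27 mireds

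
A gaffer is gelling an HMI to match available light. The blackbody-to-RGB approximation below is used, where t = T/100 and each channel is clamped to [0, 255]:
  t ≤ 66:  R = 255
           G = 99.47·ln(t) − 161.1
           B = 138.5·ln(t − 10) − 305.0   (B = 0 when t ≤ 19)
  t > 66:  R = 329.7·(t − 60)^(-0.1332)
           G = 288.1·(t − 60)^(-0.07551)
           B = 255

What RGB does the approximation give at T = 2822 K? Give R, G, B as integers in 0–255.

R=255, G=171, B=97

t = 2822/100 = 28.22; the t ≤ 66 branch applies.
R = 255 by definition for t ≤ 66.
G = 99.47·ln 28.22 − 161.1 = 99.47·3.3400 − 161.1 = 171.133.
B = 138.5·ln(28.22 − 10) − 305.0 = 138.5·ln 18.22 − 305.0 = 138.5·2.9025 − 305.0 = 96.999.
Rounded: (255, 171, 97).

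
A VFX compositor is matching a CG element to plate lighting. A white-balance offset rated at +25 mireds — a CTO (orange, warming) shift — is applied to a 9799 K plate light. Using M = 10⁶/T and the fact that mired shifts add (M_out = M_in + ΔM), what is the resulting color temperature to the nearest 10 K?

7870 K

M_in = 10⁶/9799 = 102.05 mireds.
M_out = 102.05 + (+25) = 127.05 mireds.
T_out = 10⁶/127.05 = 7870.8 K → 7870 K.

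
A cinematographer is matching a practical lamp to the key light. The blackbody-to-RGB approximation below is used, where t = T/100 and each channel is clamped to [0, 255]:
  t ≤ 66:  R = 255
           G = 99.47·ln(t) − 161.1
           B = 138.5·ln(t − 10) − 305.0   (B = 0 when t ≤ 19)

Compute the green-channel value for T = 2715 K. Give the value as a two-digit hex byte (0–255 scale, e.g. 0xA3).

t = 2715/100 = 27.15; the t ≤ 66 branch applies.
G = 99.47·ln 27.15 − 161.1 = 99.47·3.3014 − 161.1 = 167.288.
Rounded: 167; in hex, 0xA7.

0xA7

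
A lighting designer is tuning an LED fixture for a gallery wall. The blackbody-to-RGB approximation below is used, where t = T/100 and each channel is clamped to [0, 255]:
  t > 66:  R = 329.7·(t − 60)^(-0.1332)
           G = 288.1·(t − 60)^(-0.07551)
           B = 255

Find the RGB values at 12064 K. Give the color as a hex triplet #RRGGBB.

#BFD3FF

t = 12064/100 = 120.64; the t > 66 branch applies.
R = 329.7·(120.64 − 60)^(-0.1332) = 329.7·60.64^(-0.1332) = 329.7·0.57881 = 190.834.
G = 288.1·(120.64 − 60)^(-0.07551) = 288.1·60.64^(-0.07551) = 288.1·0.73347 = 211.313.
B = 255 by definition for t > 66.
Rounded: (191, 211, 255).
In hex: #BFD3FF.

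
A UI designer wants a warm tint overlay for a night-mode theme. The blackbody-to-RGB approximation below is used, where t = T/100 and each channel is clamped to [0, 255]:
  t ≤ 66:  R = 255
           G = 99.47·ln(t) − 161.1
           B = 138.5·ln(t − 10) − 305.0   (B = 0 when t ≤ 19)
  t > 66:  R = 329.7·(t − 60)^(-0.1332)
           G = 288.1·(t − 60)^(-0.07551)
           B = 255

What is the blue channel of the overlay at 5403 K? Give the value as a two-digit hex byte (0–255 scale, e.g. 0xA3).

t = 5403/100 = 54.03; the t ≤ 66 branch applies.
B = 138.5·ln(54.03 − 10) − 305.0 = 138.5·ln 44.03 − 305.0 = 138.5·3.7849 − 305.0 = 219.205.
Rounded: 219; in hex, 0xDB.

0xDB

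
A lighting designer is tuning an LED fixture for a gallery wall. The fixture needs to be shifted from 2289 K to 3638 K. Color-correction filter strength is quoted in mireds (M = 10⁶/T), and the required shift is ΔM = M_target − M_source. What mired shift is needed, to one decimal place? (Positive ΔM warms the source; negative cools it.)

M_source = 10⁶/2289 = 436.872; M_target = 10⁶/3638 = 274.876.
ΔM = 274.876 − 436.872 = -161.996 → -162.0 mireds, a cooling shift.

-162.0 mireds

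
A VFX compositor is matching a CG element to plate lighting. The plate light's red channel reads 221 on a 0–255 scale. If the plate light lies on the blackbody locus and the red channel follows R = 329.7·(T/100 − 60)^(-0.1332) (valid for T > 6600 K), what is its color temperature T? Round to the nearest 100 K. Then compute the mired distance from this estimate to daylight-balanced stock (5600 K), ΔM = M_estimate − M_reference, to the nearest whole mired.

-54 mireds

(t − 60)^(-0.1332) = 221/329.7 = 0.67031.
t − 60 = 0.67031^(1/-0.1332) = 0.67031^(-7.508) = 20.149, so t = 80.149.
T = 100·t = 8015 K → 8000 K to the nearest 100 K.
M_estimate = 10⁶/8000 = 125.00; M_reference = 10⁶/5600 = 178.57.
ΔM = 125.00 − 178.57 = -53.57 → -54 mireds.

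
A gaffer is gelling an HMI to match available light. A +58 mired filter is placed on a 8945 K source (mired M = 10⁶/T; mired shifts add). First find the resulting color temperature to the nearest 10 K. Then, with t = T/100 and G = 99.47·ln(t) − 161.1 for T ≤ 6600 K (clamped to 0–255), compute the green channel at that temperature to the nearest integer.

244

M_in = 10⁶/8945 = 111.79; M_out = 111.79 + (+58) = 169.79.
T_out = 10⁶/169.79 = 5889.5 K → 5890 K; t = 58.9.
G = 99.47·ln 58.9 − 161.1 = 99.47·4.0758 − 161.1 = 244.324.
Rounded: 244.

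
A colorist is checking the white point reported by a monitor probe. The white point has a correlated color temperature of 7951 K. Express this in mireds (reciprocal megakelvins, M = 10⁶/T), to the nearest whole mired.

126 mireds

M = 10⁶ / 7951 = 125.770 → 126 mireds.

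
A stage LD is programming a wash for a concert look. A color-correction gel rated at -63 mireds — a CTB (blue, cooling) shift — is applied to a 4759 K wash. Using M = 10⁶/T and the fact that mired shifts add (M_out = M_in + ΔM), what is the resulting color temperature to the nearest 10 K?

M_in = 10⁶/4759 = 210.13 mireds.
M_out = 210.13 + (-63) = 147.13 mireds.
T_out = 10⁶/147.13 = 6796.8 K → 6800 K.

6800 K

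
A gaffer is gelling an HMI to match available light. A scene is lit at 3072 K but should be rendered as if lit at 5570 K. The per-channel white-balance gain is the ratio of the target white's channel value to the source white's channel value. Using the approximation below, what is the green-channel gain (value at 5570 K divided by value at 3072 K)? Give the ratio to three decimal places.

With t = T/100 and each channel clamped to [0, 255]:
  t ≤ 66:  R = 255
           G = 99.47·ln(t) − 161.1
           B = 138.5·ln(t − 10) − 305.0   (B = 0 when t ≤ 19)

At 3072 K (t = 30.72):
  G = 99.47·ln 30.72 − 161.1 = 99.47·3.4249 − 161.1 = 179.576.
At 5570 K (t = 55.7):
  G = 99.47·ln 55.7 − 161.1 = 99.47·4.0200 − 161.1 = 238.767.
Gain = 238.767 / 179.576 = 1.3296 → 1.330.

1.330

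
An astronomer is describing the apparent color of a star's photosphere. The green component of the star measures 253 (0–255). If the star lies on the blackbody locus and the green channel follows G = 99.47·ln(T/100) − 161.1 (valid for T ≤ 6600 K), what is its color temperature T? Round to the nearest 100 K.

ln t = (253 + 161.1) / 99.47 = 4.1631.
t = e^4.1631 = 64.268.
T = 100·t = 6427 K → 6400 K to the nearest 100 K.

6400 K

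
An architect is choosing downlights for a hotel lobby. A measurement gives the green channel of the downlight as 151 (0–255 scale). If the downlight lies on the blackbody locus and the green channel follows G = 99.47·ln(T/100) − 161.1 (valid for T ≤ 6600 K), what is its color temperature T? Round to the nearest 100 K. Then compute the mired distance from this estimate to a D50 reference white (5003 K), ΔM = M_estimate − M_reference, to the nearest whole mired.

+235 mireds

ln t = (151 + 161.1) / 99.47 = 3.1376.
t = e^3.1376 = 23.049.
T = 100·t = 2305 K → 2300 K to the nearest 100 K.
M_estimate = 10⁶/2300 = 434.78; M_reference = 10⁶/5003 = 199.88.
ΔM = 434.78 − 199.88 = 234.90 → +235 mireds.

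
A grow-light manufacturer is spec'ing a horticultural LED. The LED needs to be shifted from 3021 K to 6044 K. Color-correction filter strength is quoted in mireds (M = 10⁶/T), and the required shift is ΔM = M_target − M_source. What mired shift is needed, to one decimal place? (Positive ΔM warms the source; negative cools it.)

-165.6 mireds

M_source = 10⁶/3021 = 331.016; M_target = 10⁶/6044 = 165.453.
ΔM = 165.453 − 331.016 = -165.563 → -165.6 mireds, a cooling shift.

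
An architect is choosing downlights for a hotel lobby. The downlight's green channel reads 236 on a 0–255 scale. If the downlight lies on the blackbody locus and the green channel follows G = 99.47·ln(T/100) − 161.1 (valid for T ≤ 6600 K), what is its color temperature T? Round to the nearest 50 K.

ln t = (236 + 161.1) / 99.47 = 3.9922.
t = e^3.9922 = 54.172.
T = 100·t = 5417 K → 5400 K to the nearest 50 K.

5400 K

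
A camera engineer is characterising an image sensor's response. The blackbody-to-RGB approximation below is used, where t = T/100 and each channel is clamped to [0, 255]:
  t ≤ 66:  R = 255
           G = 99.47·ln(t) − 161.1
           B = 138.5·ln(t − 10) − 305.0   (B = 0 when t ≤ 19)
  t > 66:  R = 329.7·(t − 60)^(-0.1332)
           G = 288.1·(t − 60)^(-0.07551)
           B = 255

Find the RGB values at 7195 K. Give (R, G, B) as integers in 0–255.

t = 7195/100 = 71.95; the t > 66 branch applies.
R = 329.7·(71.95 − 60)^(-0.1332) = 329.7·11.95^(-0.1332) = 329.7·0.71861 = 236.926.
G = 288.1·(71.95 − 60)^(-0.07551) = 288.1·11.95^(-0.07551) = 288.1·0.82918 = 238.886.
B = 255 by definition for t > 66.
Rounded: (237, 239, 255).

(237, 239, 255)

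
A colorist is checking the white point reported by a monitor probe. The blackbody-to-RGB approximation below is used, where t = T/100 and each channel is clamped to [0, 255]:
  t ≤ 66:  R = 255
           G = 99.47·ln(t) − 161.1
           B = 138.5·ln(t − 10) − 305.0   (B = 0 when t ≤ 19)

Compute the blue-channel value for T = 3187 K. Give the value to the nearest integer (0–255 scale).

122

t = 3187/100 = 31.87; the t ≤ 66 branch applies.
B = 138.5·ln(31.87 − 10) − 305.0 = 138.5·ln 21.87 − 305.0 = 138.5·3.0851 − 305.0 = 122.289.
Rounded: 122.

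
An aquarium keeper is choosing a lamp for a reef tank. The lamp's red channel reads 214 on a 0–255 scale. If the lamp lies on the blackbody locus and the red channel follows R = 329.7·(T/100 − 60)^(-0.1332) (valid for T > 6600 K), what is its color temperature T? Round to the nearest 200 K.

(t − 60)^(-0.1332) = 214/329.7 = 0.64907.
t − 60 = 0.64907^(1/-0.1332) = 0.64907^(-7.508) = 25.657, so t = 85.657.
T = 100·t = 8566 K → 8600 K to the nearest 200 K.

8600 K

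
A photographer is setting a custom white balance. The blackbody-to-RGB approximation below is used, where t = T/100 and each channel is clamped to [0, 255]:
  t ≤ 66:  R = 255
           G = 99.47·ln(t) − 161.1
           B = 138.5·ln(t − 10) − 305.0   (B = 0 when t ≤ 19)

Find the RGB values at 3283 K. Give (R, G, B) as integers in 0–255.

t = 3283/100 = 32.83; the t ≤ 66 branch applies.
R = 255 by definition for t ≤ 66.
G = 99.47·ln 32.83 − 161.1 = 99.47·3.4913 − 161.1 = 186.184.
B = 138.5·ln(32.83 − 10) − 305.0 = 138.5·ln 22.83 − 305.0 = 138.5·3.1281 − 305.0 = 128.238.
Rounded: (255, 186, 128).

(255, 186, 128)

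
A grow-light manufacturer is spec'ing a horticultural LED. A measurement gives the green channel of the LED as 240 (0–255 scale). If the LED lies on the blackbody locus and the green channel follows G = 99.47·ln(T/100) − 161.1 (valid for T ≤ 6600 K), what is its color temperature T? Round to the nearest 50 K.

ln t = (240 + 161.1) / 99.47 = 4.0324.
t = e^4.0324 = 56.394.
T = 100·t = 5639 K → 5650 K to the nearest 50 K.

5650 K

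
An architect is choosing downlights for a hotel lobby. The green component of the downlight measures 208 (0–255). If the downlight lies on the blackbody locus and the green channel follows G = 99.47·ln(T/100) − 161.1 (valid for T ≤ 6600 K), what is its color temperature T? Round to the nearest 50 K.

ln t = (208 + 161.1) / 99.47 = 3.7107.
t = e^3.7107 = 40.881.
T = 100·t = 4088 K → 4100 K to the nearest 50 K.

4100 K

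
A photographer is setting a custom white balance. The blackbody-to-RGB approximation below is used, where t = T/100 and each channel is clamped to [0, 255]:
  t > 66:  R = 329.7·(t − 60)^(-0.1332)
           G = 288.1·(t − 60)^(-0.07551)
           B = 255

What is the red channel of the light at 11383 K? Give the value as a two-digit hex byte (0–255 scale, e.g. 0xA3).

t = 11383/100 = 113.83; the t > 66 branch applies.
R = 329.7·(113.83 − 60)^(-0.1332) = 329.7·53.83^(-0.1332) = 329.7·0.58807 = 193.886.
Rounded: 194; in hex, 0xC2.

0xC2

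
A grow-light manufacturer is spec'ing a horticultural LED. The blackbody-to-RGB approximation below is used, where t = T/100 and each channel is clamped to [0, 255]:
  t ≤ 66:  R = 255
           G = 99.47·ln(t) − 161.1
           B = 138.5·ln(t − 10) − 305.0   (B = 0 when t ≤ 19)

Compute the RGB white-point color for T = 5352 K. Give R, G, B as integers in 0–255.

R=255, G=235, B=218

t = 5352/100 = 53.52; the t ≤ 66 branch applies.
R = 255 by definition for t ≤ 66.
G = 99.47·ln 53.52 − 161.1 = 99.47·3.9801 − 161.1 = 234.796.
B = 138.5·ln(53.52 − 10) − 305.0 = 138.5·ln 43.52 − 305.0 = 138.5·3.7732 − 305.0 = 217.591.
Rounded: (255, 235, 218).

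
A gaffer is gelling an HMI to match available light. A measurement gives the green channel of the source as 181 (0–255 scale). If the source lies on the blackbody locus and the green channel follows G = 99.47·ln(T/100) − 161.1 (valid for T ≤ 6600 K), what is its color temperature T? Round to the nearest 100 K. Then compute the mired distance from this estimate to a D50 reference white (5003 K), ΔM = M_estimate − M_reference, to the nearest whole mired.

+123 mireds

ln t = (181 + 161.1) / 99.47 = 3.4392.
t = e^3.4392 = 31.163.
T = 100·t = 3116 K → 3100 K to the nearest 100 K.
M_estimate = 10⁶/3100 = 322.58; M_reference = 10⁶/5003 = 199.88.
ΔM = 322.58 − 199.88 = 122.70 → +123 mireds.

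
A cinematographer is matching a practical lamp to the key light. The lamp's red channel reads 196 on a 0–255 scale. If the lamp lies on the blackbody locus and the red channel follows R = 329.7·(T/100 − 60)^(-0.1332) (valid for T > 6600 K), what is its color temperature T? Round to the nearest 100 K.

11000 K

(t − 60)^(-0.1332) = 196/329.7 = 0.59448.
t − 60 = 0.59448^(1/-0.1332) = 0.59448^(-7.508) = 49.621, so t = 109.621.
T = 100·t = 10962 K → 11000 K to the nearest 100 K.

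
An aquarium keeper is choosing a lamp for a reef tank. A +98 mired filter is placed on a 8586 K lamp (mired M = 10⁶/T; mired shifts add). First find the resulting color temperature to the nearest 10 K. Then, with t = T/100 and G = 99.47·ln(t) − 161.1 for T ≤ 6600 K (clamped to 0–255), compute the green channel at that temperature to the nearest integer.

221

M_in = 10⁶/8586 = 116.47; M_out = 116.47 + (+98) = 214.47.
T_out = 10⁶/214.47 = 4662.7 K → 4660 K; t = 46.6.
G = 99.47·ln 46.6 − 161.1 = 99.47·3.8416 − 161.1 = 221.024.
Rounded: 221.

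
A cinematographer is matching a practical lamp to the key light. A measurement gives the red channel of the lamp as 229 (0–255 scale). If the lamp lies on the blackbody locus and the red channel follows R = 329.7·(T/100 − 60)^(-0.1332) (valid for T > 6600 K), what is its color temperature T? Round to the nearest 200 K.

(t − 60)^(-0.1332) = 229/329.7 = 0.69457.
t − 60 = 0.69457^(1/-0.1332) = 0.69457^(-7.508) = 15.428, so t = 75.428.
T = 100·t = 7543 K → 7600 K to the nearest 200 K.

7600 K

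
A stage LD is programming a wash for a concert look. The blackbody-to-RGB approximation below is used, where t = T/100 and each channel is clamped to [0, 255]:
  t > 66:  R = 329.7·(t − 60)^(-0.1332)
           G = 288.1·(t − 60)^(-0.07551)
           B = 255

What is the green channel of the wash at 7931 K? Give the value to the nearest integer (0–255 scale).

230

t = 7931/100 = 79.31; the t > 66 branch applies.
G = 288.1·(79.31 − 60)^(-0.07551) = 288.1·19.31^(-0.07551) = 288.1·0.79967 = 230.385.
Rounded: 230.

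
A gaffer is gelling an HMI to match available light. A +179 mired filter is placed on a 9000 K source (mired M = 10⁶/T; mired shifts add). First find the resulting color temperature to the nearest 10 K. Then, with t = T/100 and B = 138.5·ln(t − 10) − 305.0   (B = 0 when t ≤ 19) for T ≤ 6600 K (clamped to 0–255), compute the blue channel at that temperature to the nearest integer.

138

M_in = 10⁶/9000 = 111.11; M_out = 111.11 + (+179) = 290.11.
T_out = 10⁶/290.11 = 3447.0 K → 3450 K; t = 34.5.
B = 138.5·ln(34.5 − 10) − 305.0 = 138.5·ln 24.5 − 305.0 = 138.5·3.1987 − 305.0 = 138.016.
Rounded: 138.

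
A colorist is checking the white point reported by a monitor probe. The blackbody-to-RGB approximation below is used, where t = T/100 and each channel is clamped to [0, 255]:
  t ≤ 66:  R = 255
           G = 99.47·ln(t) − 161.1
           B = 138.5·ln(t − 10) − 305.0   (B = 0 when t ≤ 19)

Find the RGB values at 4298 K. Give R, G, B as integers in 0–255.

R=255, G=213, B=179

t = 4298/100 = 42.98; the t ≤ 66 branch applies.
R = 255 by definition for t ≤ 66.
G = 99.47·ln 42.98 − 161.1 = 99.47·3.7607 − 161.1 = 212.980.
B = 138.5·ln(42.98 − 10) − 305.0 = 138.5·ln 32.98 − 305.0 = 138.5·3.4959 − 305.0 = 179.182.
Rounded: (255, 213, 179).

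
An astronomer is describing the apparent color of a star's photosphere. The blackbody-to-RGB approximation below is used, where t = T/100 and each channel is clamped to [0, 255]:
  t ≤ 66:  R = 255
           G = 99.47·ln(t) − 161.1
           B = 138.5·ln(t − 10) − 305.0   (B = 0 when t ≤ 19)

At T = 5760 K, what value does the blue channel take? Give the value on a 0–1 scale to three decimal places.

0.902

t = 5760/100 = 57.6; the t ≤ 66 branch applies.
B = 138.5·ln(57.6 − 10) − 305.0 = 138.5·ln 47.6 − 305.0 = 138.5·3.8628 − 305.0 = 230.002.
On a 0–1 scale: 230.002/255 = 0.9020 → 0.902.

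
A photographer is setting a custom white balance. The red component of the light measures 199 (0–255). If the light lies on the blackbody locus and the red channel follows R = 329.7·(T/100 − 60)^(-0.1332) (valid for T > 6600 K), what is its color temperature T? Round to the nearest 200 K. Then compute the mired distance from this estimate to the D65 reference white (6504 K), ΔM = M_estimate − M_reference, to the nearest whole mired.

(t − 60)^(-0.1332) = 199/329.7 = 0.60358.
t − 60 = 0.60358^(1/-0.1332) = 0.60358^(-7.508) = 44.273, so t = 104.273.
T = 100·t = 10427 K → 10400 K to the nearest 200 K.
M_estimate = 10⁶/10400 = 96.15; M_reference = 10⁶/6504 = 153.75.
ΔM = 96.15 − 153.75 = -57.60 → -58 mireds.

-58 mireds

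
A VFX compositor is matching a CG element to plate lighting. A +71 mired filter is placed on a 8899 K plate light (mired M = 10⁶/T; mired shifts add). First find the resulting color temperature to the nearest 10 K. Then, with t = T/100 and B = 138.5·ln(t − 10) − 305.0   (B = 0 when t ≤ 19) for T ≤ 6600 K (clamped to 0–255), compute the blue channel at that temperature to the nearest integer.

221

M_in = 10⁶/8899 = 112.37; M_out = 112.37 + (+71) = 183.37.
T_out = 10⁶/183.37 = 5453.4 K → 5450 K; t = 54.5.
B = 138.5·ln(54.5 − 10) − 305.0 = 138.5·ln 44.5 − 305.0 = 138.5·3.7955 − 305.0 = 220.675.
Rounded: 221.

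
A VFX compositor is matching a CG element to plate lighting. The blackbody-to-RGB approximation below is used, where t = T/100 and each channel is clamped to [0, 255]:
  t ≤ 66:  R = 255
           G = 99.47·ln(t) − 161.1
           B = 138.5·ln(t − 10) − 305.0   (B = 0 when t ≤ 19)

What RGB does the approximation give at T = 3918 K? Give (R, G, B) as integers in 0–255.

t = 3918/100 = 39.18; the t ≤ 66 branch applies.
R = 255 by definition for t ≤ 66.
G = 99.47·ln 39.18 − 161.1 = 99.47·3.6682 − 161.1 = 203.773.
B = 138.5·ln(39.18 − 10) − 305.0 = 138.5·ln 29.18 − 305.0 = 138.5·3.3735 − 305.0 = 162.227.
Rounded: (255, 204, 162).

(255, 204, 162)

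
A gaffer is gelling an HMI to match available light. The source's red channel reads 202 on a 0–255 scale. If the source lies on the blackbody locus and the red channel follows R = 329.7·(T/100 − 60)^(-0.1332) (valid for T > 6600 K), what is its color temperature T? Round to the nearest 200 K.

(t − 60)^(-0.1332) = 202/329.7 = 0.61268.
t − 60 = 0.61268^(1/-0.1332) = 0.61268^(-7.508) = 39.569, so t = 99.569.
T = 100·t = 9957 K → 10000 K to the nearest 200 K.

10000 K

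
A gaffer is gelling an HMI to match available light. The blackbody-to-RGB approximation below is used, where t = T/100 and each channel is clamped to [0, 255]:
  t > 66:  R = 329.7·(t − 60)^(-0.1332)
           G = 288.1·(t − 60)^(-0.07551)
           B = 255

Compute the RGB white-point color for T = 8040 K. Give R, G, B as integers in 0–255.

t = 8040/100 = 80.4; the t > 66 branch applies.
R = 329.7·(80.4 − 60)^(-0.1332) = 329.7·20.4^(-0.1332) = 329.7·0.66920 = 220.636.
G = 288.1·(80.4 − 60)^(-0.07551) = 288.1·20.4^(-0.07551) = 288.1·0.79636 = 229.432.
B = 255 by definition for t > 66.
Rounded: (221, 229, 255).

R=221, G=229, B=255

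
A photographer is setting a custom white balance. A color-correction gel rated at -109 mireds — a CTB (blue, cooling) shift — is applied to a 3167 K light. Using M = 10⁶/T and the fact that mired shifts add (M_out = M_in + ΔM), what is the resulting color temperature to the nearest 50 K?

M_in = 10⁶/3167 = 315.76 mireds.
M_out = 315.76 + (-109) = 206.76 mireds.
T_out = 10⁶/206.76 = 4836.6 K → 4850 K.

4850 K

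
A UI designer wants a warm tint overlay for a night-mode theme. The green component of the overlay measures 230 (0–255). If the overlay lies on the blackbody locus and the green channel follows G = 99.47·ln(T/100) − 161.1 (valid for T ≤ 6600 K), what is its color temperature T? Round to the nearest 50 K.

ln t = (230 + 161.1) / 99.47 = 3.9318.
t = e^3.9318 = 51.001.
T = 100·t = 5100 K → 5100 K to the nearest 50 K.

5100 K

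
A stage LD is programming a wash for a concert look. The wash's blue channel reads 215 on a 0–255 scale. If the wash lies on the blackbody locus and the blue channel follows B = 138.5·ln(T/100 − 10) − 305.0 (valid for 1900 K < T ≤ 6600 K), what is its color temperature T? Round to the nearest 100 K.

ln(t − 10) = (215 + 305.0) / 138.5 = 3.7545.
t − 10 = e^3.7545 = 42.713, so t = 52.713.
T = 100·t = 5271 K → 5300 K to the nearest 100 K.

5300 K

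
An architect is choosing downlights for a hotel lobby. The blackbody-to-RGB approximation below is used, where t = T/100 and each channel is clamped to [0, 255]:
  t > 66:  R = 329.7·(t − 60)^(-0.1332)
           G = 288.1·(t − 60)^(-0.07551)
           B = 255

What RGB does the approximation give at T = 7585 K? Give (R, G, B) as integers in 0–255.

(228, 234, 255)

t = 7585/100 = 75.85; the t > 66 branch applies.
R = 329.7·(75.85 − 60)^(-0.1332) = 329.7·15.85^(-0.1332) = 329.7·0.69208 = 228.179.
G = 288.1·(75.85 − 60)^(-0.07551) = 288.1·15.85^(-0.07551) = 288.1·0.81168 = 233.846.
B = 255 by definition for t > 66.
Rounded: (228, 234, 255).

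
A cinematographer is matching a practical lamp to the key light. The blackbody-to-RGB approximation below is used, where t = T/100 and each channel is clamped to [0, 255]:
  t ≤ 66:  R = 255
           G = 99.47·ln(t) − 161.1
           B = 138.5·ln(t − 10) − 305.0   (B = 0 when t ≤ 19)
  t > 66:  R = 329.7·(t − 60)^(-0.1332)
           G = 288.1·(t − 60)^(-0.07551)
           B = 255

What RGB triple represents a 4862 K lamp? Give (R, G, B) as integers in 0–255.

t = 4862/100 = 48.62; the t ≤ 66 branch applies.
R = 255 by definition for t ≤ 66.
G = 99.47·ln 48.62 − 161.1 = 99.47·3.8840 − 161.1 = 225.245.
B = 138.5·ln(48.62 − 10) − 305.0 = 138.5·ln 38.62 − 305.0 = 138.5·3.6538 − 305.0 = 201.047.
Rounded: (255, 225, 201).

(255, 225, 201)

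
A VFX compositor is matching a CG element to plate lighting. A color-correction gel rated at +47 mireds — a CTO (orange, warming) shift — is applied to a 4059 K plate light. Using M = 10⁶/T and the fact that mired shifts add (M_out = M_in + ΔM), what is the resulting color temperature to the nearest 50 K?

M_in = 10⁶/4059 = 246.37 mireds.
M_out = 246.37 + (+47) = 293.37 mireds.
T_out = 10⁶/293.37 = 3408.7 K → 3400 K.

3400 K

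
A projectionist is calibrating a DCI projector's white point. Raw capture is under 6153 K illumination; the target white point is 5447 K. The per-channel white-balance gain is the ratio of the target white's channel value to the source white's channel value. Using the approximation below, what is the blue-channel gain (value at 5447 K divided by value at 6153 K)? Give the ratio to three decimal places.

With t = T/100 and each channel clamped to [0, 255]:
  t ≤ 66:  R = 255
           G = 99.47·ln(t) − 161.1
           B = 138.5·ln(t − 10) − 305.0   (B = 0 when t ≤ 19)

At 6153 K (t = 61.53):
  B = 138.5·ln(61.53 − 10) − 305.0 = 138.5·ln 51.53 − 305.0 = 138.5·3.9422 − 305.0 = 240.990.
At 5447 K (t = 54.47):
  B = 138.5·ln(54.47 − 10) − 305.0 = 138.5·ln 44.47 − 305.0 = 138.5·3.7948 − 305.0 = 220.582.
Gain = 220.582 / 240.990 = 0.9153 → 0.915.

0.915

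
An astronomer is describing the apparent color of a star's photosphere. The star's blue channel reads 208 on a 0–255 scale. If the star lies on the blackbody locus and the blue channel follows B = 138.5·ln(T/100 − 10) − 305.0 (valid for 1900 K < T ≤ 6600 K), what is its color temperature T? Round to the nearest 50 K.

ln(t − 10) = (208 + 305.0) / 138.5 = 3.7040.
t − 10 = e^3.7040 = 40.608, so t = 50.608.
T = 100·t = 5061 K → 5050 K to the nearest 50 K.

5050 K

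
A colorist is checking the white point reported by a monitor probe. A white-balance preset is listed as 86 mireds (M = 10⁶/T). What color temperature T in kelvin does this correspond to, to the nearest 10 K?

T = 10⁶ / 86 = 11627.91 K → 11630 K.

11630 K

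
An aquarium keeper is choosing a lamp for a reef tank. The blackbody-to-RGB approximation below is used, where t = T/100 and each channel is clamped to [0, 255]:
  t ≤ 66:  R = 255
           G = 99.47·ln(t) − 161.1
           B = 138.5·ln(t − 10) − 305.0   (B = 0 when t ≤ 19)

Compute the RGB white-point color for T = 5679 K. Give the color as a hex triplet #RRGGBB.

#FFF1E4

t = 5679/100 = 56.79; the t ≤ 66 branch applies.
R = 255 by definition for t ≤ 66.
G = 99.47·ln 56.79 − 161.1 = 99.47·4.0394 − 161.1 = 240.695.
B = 138.5·ln(56.79 − 10) − 305.0 = 138.5·ln 46.79 − 305.0 = 138.5·3.8457 − 305.0 = 227.625.
Rounded: (255, 241, 228).
In hex: #FFF1E4.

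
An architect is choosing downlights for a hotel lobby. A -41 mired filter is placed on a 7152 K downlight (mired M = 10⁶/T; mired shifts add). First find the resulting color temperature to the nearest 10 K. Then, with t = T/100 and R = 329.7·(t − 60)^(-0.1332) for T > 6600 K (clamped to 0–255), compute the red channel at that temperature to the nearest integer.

201

M_in = 10⁶/7152 = 139.82; M_out = 139.82 + (-41) = 98.82.
T_out = 10⁶/98.82 = 10119.3 K → 10120 K; t = 101.2.
R = 329.7·(101.2 − 60)^(-0.1332) = 329.7·41.2^(-0.1332) = 329.7·0.60939 = 200.916.
Rounded: 201.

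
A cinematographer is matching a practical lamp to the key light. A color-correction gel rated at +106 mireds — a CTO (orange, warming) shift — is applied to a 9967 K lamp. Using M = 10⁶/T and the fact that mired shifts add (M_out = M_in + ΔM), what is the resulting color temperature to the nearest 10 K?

M_in = 10⁶/9967 = 100.33 mireds.
M_out = 100.33 + (+106) = 206.33 mireds.
T_out = 10⁶/206.33 = 4846.6 K → 4850 K.

4850 K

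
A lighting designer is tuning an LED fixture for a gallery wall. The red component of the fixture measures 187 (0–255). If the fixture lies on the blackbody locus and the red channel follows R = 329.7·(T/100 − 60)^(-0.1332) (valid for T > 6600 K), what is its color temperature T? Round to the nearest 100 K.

(t − 60)^(-0.1332) = 187/329.7 = 0.56718.
t − 60 = 0.56718^(1/-0.1332) = 0.56718^(-7.508) = 70.620, so t = 130.620.
T = 100·t = 13062 K → 13100 K to the nearest 100 K.

13100 K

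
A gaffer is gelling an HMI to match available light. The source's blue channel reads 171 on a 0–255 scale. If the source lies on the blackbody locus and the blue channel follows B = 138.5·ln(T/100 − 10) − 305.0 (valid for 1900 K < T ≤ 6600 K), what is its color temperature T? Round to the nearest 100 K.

4100 K

ln(t − 10) = (171 + 305.0) / 138.5 = 3.4368.
t − 10 = e^3.4368 = 31.088, so t = 41.088.
T = 100·t = 4109 K → 4100 K to the nearest 100 K.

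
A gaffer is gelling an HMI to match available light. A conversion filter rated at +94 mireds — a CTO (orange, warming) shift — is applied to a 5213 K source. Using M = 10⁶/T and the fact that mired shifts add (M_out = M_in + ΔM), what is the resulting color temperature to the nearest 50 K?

3500 K

M_in = 10⁶/5213 = 191.83 mireds.
M_out = 191.83 + (+94) = 285.83 mireds.
T_out = 10⁶/285.83 = 3498.6 K → 3500 K.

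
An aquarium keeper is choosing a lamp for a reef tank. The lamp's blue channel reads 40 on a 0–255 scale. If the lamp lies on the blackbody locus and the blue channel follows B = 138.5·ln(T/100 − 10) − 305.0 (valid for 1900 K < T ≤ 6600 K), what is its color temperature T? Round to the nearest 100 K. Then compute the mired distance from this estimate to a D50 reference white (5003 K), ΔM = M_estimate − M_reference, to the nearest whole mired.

+255 mireds

ln(t − 10) = (40 + 305.0) / 138.5 = 2.4910.
t − 10 = e^2.4910 = 12.073, so t = 22.073.
T = 100·t = 2207 K → 2200 K to the nearest 100 K.
M_estimate = 10⁶/2200 = 454.55; M_reference = 10⁶/5003 = 199.88.
ΔM = 454.55 − 199.88 = 254.67 → +255 mireds.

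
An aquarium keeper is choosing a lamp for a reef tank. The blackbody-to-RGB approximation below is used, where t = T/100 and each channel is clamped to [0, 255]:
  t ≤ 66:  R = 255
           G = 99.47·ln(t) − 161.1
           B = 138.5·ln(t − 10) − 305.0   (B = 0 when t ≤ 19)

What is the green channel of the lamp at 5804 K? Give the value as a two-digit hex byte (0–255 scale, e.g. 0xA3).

0xF3

t = 5804/100 = 58.04; the t ≤ 66 branch applies.
G = 99.47·ln 58.04 − 161.1 = 99.47·4.0611 − 161.1 = 242.861.
Rounded: 243; in hex, 0xF3.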